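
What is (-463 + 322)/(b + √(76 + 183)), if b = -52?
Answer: 2444/815 + 47*√259/815 ≈ 3.9269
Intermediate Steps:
(-463 + 322)/(b + √(76 + 183)) = (-463 + 322)/(-52 + √(76 + 183)) = -141/(-52 + √259)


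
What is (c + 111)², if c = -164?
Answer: 2809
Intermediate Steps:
(c + 111)² = (-164 + 111)² = (-53)² = 2809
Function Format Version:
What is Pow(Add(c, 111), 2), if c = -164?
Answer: 2809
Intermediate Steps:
Pow(Add(c, 111), 2) = Pow(Add(-164, 111), 2) = Pow(-53, 2) = 2809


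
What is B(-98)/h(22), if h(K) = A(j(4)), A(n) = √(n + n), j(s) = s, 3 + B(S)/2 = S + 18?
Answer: -83*√2/2 ≈ -58.690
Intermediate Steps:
B(S) = 30 + 2*S (B(S) = -6 + 2*(S + 18) = -6 + 2*(18 + S) = -6 + (36 + 2*S) = 30 + 2*S)
A(n) = √2*√n (A(n) = √(2*n) = √2*√n)
h(K) = 2*√2 (h(K) = √2*√4 = √2*2 = 2*√2)
B(-98)/h(22) = (30 + 2*(-98))/((2*√2)) = (30 - 196)*(√2/4) = -83*√2/2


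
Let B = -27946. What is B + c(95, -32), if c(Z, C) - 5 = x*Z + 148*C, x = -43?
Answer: -36762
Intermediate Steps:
c(Z, C) = 5 - 43*Z + 148*C (c(Z, C) = 5 + (-43*Z + 148*C) = 5 - 43*Z + 148*C)
B + c(95, -32) = -27946 + (5 - 43*95 + 148*(-32)) = -27946 + (5 - 4085 - 4736) = -27946 - 8816 = -36762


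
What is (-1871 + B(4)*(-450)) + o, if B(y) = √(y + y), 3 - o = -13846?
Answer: 11978 - 900*√2 ≈ 10705.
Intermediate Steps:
o = 13849 (o = 3 - 1*(-13846) = 3 + 13846 = 13849)
B(y) = √2*√y (B(y) = √(2*y) = √2*√y)
(-1871 + B(4)*(-450)) + o = (-1871 + (√2*√4)*(-450)) + 13849 = (-1871 + (√2*2)*(-450)) + 13849 = (-1871 + (2*√2)*(-450)) + 13849 = (-1871 - 900*√2) + 13849 = 11978 - 900*√2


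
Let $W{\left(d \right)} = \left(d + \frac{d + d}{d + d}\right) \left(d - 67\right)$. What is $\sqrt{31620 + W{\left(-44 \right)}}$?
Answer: $\sqrt{36393} \approx 190.77$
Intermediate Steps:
$W{\left(d \right)} = \left(1 + d\right) \left(-67 + d\right)$ ($W{\left(d \right)} = \left(d + \frac{2 d}{2 d}\right) \left(-67 + d\right) = \left(d + 2 d \frac{1}{2 d}\right) \left(-67 + d\right) = \left(d + 1\right) \left(-67 + d\right) = \left(1 + d\right) \left(-67 + d\right)$)
$\sqrt{31620 + W{\left(-44 \right)}} = \sqrt{31620 - \left(-2837 - 1936\right)} = \sqrt{31620 + \left(-67 + 1936 + 2904\right)} = \sqrt{31620 + 4773} = \sqrt{36393}$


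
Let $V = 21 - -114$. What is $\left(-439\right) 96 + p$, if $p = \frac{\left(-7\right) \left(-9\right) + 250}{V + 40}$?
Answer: $- \frac{7374887}{175} \approx -42142.0$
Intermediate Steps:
$V = 135$ ($V = 21 + 114 = 135$)
$p = \frac{313}{175}$ ($p = \frac{\left(-7\right) \left(-9\right) + 250}{135 + 40} = \frac{63 + 250}{175} = 313 \cdot \frac{1}{175} = \frac{313}{175} \approx 1.7886$)
$\left(-439\right) 96 + p = \left(-439\right) 96 + \frac{313}{175} = -42144 + \frac{313}{175} = - \frac{7374887}{175}$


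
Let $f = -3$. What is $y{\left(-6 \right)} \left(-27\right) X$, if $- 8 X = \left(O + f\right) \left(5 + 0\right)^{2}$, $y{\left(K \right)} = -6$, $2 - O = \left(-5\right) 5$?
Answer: $-12150$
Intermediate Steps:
$O = 27$ ($O = 2 - \left(-5\right) 5 = 2 - -25 = 2 + 25 = 27$)
$X = -75$ ($X = - \frac{\left(27 - 3\right) \left(5 + 0\right)^{2}}{8} = - \frac{24 \cdot 5^{2}}{8} = - \frac{24 \cdot 25}{8} = \left(- \frac{1}{8}\right) 600 = -75$)
$y{\left(-6 \right)} \left(-27\right) X = \left(-6\right) \left(-27\right) \left(-75\right) = 162 \left(-75\right) = -12150$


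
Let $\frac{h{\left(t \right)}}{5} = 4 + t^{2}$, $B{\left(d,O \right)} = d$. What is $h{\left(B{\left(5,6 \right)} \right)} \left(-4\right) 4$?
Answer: $-2320$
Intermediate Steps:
$h{\left(t \right)} = 20 + 5 t^{2}$ ($h{\left(t \right)} = 5 \left(4 + t^{2}\right) = 20 + 5 t^{2}$)
$h{\left(B{\left(5,6 \right)} \right)} \left(-4\right) 4 = \left(20 + 5 \cdot 5^{2}\right) \left(-4\right) 4 = \left(20 + 5 \cdot 25\right) \left(-4\right) 4 = \left(20 + 125\right) \left(-4\right) 4 = 145 \left(-4\right) 4 = \left(-580\right) 4 = -2320$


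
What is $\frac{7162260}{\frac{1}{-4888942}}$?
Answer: $-35015873728920$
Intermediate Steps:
$\frac{7162260}{\frac{1}{-4888942}} = \frac{7162260}{- \frac{1}{4888942}} = 7162260 \left(-4888942\right) = -35015873728920$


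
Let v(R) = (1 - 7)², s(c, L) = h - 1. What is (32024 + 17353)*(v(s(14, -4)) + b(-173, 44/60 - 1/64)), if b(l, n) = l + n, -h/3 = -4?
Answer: -2153347429/320 ≈ -6.7292e+6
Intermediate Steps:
h = 12 (h = -3*(-4) = 12)
s(c, L) = 11 (s(c, L) = 12 - 1 = 11)
v(R) = 36 (v(R) = (-6)² = 36)
(32024 + 17353)*(v(s(14, -4)) + b(-173, 44/60 - 1/64)) = (32024 + 17353)*(36 + (-173 + (44/60 - 1/64))) = 49377*(36 + (-173 + (44*(1/60) - 1*1/64))) = 49377*(36 + (-173 + (11/15 - 1/64))) = 49377*(36 + (-173 + 689/960)) = 49377*(36 - 165391/960) = 49377*(-130831/960) = -2153347429/320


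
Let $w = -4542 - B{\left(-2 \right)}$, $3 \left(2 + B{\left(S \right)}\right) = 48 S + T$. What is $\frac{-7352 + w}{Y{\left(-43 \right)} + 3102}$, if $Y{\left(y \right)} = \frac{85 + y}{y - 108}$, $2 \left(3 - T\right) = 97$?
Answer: $- \frac{10731419}{2810160} \approx -3.8188$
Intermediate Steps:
$T = - \frac{91}{2}$ ($T = 3 - \frac{97}{2} = - \frac{91}{2} \approx -45.5$)
$B{\left(S \right)} = - \frac{103}{6} + 16 S$ ($B{\left(S \right)} = -2 + \frac{48 S - \frac{91}{2}}{3} = -2 + \frac{- \frac{91}{2} + 48 S}{3} = -2 + \left(- \frac{91}{6} + 16 S\right) = - \frac{103}{6} + 16 S$)
$Y{\left(y \right)} = \frac{85 + y}{-108 + y}$
$w = - \frac{26957}{6}$ ($w = -4542 - \left(- \frac{103}{6} + 16 \left(-2\right)\right) = -4542 - \left(- \frac{103}{6} - 32\right) = -4542 - - \frac{295}{6} = -4542 + \frac{295}{6} = - \frac{26957}{6} \approx -4492.8$)
$\frac{-7352 + w}{Y{\left(-43 \right)} + 3102} = \frac{-7352 - \frac{26957}{6}}{\frac{85 - 43}{-108 - 43} + 3102} = - \frac{71069}{6 \left(\frac{1}{-151} \cdot 42 + 3102\right)} = - \frac{71069}{6 \left(\left(- \frac{1}{151}\right) 42 + 3102\right)} = - \frac{71069}{6 \left(- \frac{42}{151} + 3102\right)} = - \frac{71069}{6 \cdot \frac{468360}{151}} = \left(- \frac{71069}{6}\right) \frac{151}{468360} = - \frac{10731419}{2810160}$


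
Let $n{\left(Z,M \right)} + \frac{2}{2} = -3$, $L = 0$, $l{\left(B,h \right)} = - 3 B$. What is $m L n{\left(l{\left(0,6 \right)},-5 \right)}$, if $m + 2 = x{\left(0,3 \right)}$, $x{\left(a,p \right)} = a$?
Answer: $0$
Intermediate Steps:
$n{\left(Z,M \right)} = -4$ ($n{\left(Z,M \right)} = -1 - 3 = -4$)
$m = -2$ ($m = -2 + 0 = -2$)
$m L n{\left(l{\left(0,6 \right)},-5 \right)} = \left(-2\right) 0 \left(-4\right) = 0 \left(-4\right) = 0$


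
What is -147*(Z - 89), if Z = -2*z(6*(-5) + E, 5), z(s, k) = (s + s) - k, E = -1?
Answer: -6615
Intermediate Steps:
z(s, k) = -k + 2*s (z(s, k) = 2*s - k = -k + 2*s)
Z = 134 (Z = -2*(-1*5 + 2*(6*(-5) - 1)) = -2*(-5 + 2*(-30 - 1)) = -2*(-5 + 2*(-31)) = -2*(-5 - 62) = -2*(-67) = 134)
-147*(Z - 89) = -147*(134 - 89) = -147*45 = -6615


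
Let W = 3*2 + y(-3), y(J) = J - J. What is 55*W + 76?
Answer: 406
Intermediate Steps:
y(J) = 0
W = 6 (W = 3*2 + 0 = 6 + 0 = 6)
55*W + 76 = 55*6 + 76 = 330 + 76 = 406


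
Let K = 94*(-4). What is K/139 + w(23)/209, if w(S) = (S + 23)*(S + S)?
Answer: 215540/29051 ≈ 7.4194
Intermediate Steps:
K = -376
w(S) = 2*S*(23 + S) (w(S) = (23 + S)*(2*S) = 2*S*(23 + S))
K/139 + w(23)/209 = -376/139 + (2*23*(23 + 23))/209 = -376*1/139 + (2*23*46)*(1/209) = -376/139 + 2116*(1/209) = -376/139 + 2116/209 = 215540/29051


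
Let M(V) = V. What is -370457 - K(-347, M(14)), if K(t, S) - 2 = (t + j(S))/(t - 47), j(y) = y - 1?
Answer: -72980590/197 ≈ -3.7046e+5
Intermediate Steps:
j(y) = -1 + y
K(t, S) = 2 + (-1 + S + t)/(-47 + t) (K(t, S) = 2 + (t + (-1 + S))/(t - 47) = 2 + (-1 + S + t)/(-47 + t))
-370457 - K(-347, M(14)) = -370457 - (-95 + 14 + 3*(-347))/(-47 - 347) = -370457 - (-95 + 14 - 1041)/(-394) = -370457 - (-1)*(-1122)/394 = -370457 - 1*561/197 = -370457 - 561/197 = -72980590/197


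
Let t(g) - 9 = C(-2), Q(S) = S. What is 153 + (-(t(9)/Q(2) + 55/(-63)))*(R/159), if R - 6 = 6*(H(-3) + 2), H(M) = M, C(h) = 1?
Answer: 153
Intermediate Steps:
t(g) = 10 (t(g) = 9 + 1 = 10)
R = 0 (R = 6 + 6*(-3 + 2) = 6 + 6*(-1) = 6 - 6 = 0)
153 + (-(t(9)/Q(2) + 55/(-63)))*(R/159) = 153 + (-(10/2 + 55/(-63)))*(0/159) = 153 + (-(10*(1/2) + 55*(-1/63)))*(0*(1/159)) = 153 - (5 - 55/63)*0 = 153 - 1*260/63*0 = 153 - 260/63*0 = 153 + 0 = 153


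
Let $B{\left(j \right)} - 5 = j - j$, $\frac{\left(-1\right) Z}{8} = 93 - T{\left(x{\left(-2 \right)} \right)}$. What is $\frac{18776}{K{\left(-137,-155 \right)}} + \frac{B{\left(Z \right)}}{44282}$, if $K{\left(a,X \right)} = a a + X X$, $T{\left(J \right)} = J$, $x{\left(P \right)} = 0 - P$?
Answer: $\frac{415826401}{947501954} \approx 0.43887$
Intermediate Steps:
$x{\left(P \right)} = - P$
$K{\left(a,X \right)} = X^{2} + a^{2}$ ($K{\left(a,X \right)} = a^{2} + X^{2} = X^{2} + a^{2}$)
$Z = -728$ ($Z = - 8 \left(93 - \left(-1\right) \left(-2\right)\right) = - 8 \left(93 - 2\right) = \left(-8\right) 91 = -728$)
$B{\left(j \right)} = 5$ ($B{\left(j \right)} = 5 + \left(j - j\right) = 5 + 0 = 5$)
$\frac{18776}{K{\left(-137,-155 \right)}} + \frac{B{\left(Z \right)}}{44282} = \frac{18776}{\left(-155\right)^{2} + \left(-137\right)^{2}} + \frac{5}{44282} = \frac{18776}{24025 + 18769} + 5 \cdot \frac{1}{44282} = \frac{18776}{42794} + \frac{5}{44282} = 18776 \cdot \frac{1}{42794} + \frac{5}{44282} = \frac{9388}{21397} + \frac{5}{44282} = \frac{415826401}{947501954}$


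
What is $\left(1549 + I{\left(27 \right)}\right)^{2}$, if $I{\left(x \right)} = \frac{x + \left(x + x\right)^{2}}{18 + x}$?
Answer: $\frac{65157184}{25} \approx 2.6063 \cdot 10^{6}$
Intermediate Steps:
$I{\left(x \right)} = \frac{x + 4 x^{2}}{18 + x}$ ($I{\left(x \right)} = \frac{x + \left(2 x\right)^{2}}{18 + x} = \frac{x + 4 x^{2}}{18 + x}$)
$\left(1549 + I{\left(27 \right)}\right)^{2} = \left(1549 + \frac{27 \left(1 + 4 \cdot 27\right)}{18 + 27}\right)^{2} = \left(1549 + \frac{27 \left(1 + 108\right)}{45}\right)^{2} = \left(1549 + 27 \cdot \frac{1}{45} \cdot 109\right)^{2} = \left(1549 + \frac{327}{5}\right)^{2} = \left(\frac{8072}{5}\right)^{2} = \frac{65157184}{25}$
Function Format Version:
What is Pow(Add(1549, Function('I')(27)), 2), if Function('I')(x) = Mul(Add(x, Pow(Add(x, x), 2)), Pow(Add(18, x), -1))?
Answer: Rational(65157184, 25) ≈ 2.6063e+6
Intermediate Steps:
Function('I')(x) = Mul(Pow(Add(18, x), -1), Add(x, Mul(4, Pow(x, 2)))) (Function('I')(x) = Mul(Add(x, Pow(Mul(2, x), 2)), Pow(Add(18, x), -1)) = Mul(Add(x, Mul(4, Pow(x, 2))), Pow(Add(18, x), -1)) = Mul(Pow(Add(18, x), -1), Add(x, Mul(4, Pow(x, 2)))))
Pow(Add(1549, Function('I')(27)), 2) = Pow(Add(1549, Mul(27, Pow(Add(18, 27), -1), Add(1, Mul(4, 27)))), 2) = Pow(Add(1549, Mul(27, Pow(45, -1), Add(1, 108))), 2) = Pow(Add(1549, Mul(27, Rational(1, 45), 109)), 2) = Pow(Add(1549, Rational(327, 5)), 2) = Pow(Rational(8072, 5), 2) = Rational(65157184, 25)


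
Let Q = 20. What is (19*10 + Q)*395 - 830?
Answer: 82120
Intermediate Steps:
(19*10 + Q)*395 - 830 = (19*10 + 20)*395 - 830 = (190 + 20)*395 - 830 = 210*395 - 830 = 82950 - 830 = 82120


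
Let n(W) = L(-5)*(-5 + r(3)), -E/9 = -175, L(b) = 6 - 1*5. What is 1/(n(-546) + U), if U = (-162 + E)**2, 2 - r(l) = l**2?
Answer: 1/1996557 ≈ 5.0086e-7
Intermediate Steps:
L(b) = 1 (L(b) = 6 - 5 = 1)
E = 1575 (E = -9*(-175) = 1575)
r(l) = 2 - l**2
n(W) = -12 (n(W) = 1*(-5 + (2 - 1*3**2)) = 1*(-5 + (2 - 1*9)) = 1*(-5 + (2 - 9)) = 1*(-5 - 7) = 1*(-12) = -12)
U = 1996569 (U = (-162 + 1575)**2 = 1413**2 = 1996569)
1/(n(-546) + U) = 1/(-12 + 1996569) = 1/1996557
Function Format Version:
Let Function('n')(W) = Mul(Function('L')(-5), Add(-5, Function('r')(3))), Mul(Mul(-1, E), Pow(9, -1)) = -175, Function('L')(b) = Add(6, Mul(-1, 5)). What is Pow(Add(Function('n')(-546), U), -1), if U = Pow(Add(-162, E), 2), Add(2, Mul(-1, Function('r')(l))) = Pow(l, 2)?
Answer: Rational(1, 1996557) ≈ 5.0086e-7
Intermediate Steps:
Function('L')(b) = 1 (Function('L')(b) = Add(6, -5) = 1)
E = 1575 (E = Mul(-9, -175) = 1575)
Function('r')(l) = Add(2, Mul(-1, Pow(l, 2)))
Function('n')(W) = -12 (Function('n')(W) = Mul(1, Add(-5, Add(2, Mul(-1, Pow(3, 2))))) = Mul(1, Add(-5, Add(2, Mul(-1, 9)))) = Mul(1, Add(-5, Add(2, -9))) = Mul(1, Add(-5, -7)) = Mul(1, -12) = -12)
U = 1996569 (U = Pow(Add(-162, 1575), 2) = Pow(1413, 2) = 1996569)
Pow(Add(Function('n')(-546), U), -1) = Pow(Add(-12, 1996569), -1) = Pow(1996557, -1) = Rational(1, 1996557)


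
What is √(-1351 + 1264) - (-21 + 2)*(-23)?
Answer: -437 + I*√87 ≈ -437.0 + 9.3274*I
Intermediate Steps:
√(-1351 + 1264) - (-21 + 2)*(-23) = √(-87) - (-19)*(-23) = I*√87 - 1*437 = I*√87 - 437 = -437 + I*√87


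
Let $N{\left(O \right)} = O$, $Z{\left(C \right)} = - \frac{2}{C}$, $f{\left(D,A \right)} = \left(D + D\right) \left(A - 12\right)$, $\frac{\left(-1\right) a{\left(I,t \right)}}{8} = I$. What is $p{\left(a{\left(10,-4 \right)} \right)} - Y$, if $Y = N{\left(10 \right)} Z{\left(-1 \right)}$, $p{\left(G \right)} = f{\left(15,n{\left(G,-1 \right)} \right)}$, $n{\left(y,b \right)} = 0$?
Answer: $-380$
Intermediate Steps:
$a{\left(I,t \right)} = - 8 I$
$f{\left(D,A \right)} = 2 D \left(-12 + A\right)$
$p{\left(G \right)} = -360$ ($p{\left(G \right)} = 2 \cdot 15 \left(-12 + 0\right) = 2 \cdot 15 \left(-12\right) = -360$)
$Y = 20$ ($Y = 10 \left(- \frac{2}{-1}\right) = 10 \left(\left(-2\right) \left(-1\right)\right) = 10 \cdot 2 = 20$)
$p{\left(a{\left(10,-4 \right)} \right)} - Y = -360 - 20 = -380$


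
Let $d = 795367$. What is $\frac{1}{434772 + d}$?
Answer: $\frac{1}{1230139} \approx 8.1292 \cdot 10^{-7}$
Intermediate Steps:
$\frac{1}{434772 + d} = \frac{1}{434772 + 795367} = \frac{1}{1230139}$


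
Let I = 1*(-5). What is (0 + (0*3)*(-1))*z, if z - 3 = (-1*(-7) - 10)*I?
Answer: 0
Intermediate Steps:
I = -5
z = 18 (z = 3 + (-1*(-7) - 10)*(-5) = 3 + (7 - 10)*(-5) = 3 - 3*(-5) = 3 + 15 = 18)
(0 + (0*3)*(-1))*z = (0 + (0*3)*(-1))*18 = (0 + 0*(-1))*18 = (0 + 0)*18 = 0*18 = 0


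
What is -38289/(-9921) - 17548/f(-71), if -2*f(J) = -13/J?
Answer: 8240601431/42991 ≈ 1.9168e+5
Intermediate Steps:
f(J) = 13/(2*J) (f(J) = -(-13)/(2*J) = 13/(2*J))
-38289/(-9921) - 17548/f(-71) = -38289/(-9921) - 17548/((13/2)/(-71)) = -38289*(-1/9921) - 17548/((13/2)*(-1/71)) = 12763/3307 - 17548/(-13/142) = 12763/3307 - 17548*(-142/13) = 12763/3307 + 2491816/13 = 8240601431/42991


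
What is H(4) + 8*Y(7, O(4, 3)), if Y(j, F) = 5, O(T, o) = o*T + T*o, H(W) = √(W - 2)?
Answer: 40 + √2 ≈ 41.414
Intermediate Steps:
H(W) = √(-2 + W)
O(T, o) = 2*T*o (O(T, o) = T*o + T*o = 2*T*o)
H(4) + 8*Y(7, O(4, 3)) = √(-2 + 4) + 8*5 = √2 + 40 = 40 + √2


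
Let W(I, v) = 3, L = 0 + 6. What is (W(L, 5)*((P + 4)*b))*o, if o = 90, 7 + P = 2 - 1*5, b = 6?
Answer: -9720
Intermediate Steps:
P = -10 (P = -7 + (2 - 1*5) = -7 + (2 - 5) = -7 - 3 = -10)
L = 6
(W(L, 5)*((P + 4)*b))*o = (3*((-10 + 4)*6))*90 = (3*(-6*6))*90 = (3*(-36))*90 = -108*90 = -9720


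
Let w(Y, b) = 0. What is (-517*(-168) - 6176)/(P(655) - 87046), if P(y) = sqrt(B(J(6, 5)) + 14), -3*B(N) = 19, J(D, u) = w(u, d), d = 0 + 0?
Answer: -4213722768/4546203665 - 16136*sqrt(69)/4546203665 ≈ -0.92690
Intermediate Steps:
d = 0
J(D, u) = 0
B(N) = -19/3 (B(N) = -1/3*19 = -19/3)
P(y) = sqrt(69)/3 (P(y) = sqrt(-19/3 + 14) = sqrt(23/3) = sqrt(69)/3)
(-517*(-168) - 6176)/(P(655) - 87046) = (-517*(-168) - 6176)/(sqrt(69)/3 - 87046) = (86856 - 6176)/(-87046 + sqrt(69)/3) = 80680/(-87046 + sqrt(69)/3)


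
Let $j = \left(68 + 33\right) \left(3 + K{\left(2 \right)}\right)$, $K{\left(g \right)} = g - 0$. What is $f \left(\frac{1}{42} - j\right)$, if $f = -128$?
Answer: $\frac{1357376}{21} \approx 64637.0$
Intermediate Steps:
$K{\left(g \right)} = g$ ($K{\left(g \right)} = g + 0 = g$)
$j = 505$ ($j = \left(68 + 33\right) \left(3 + 2\right) = 101 \cdot 5 = 505$)
$f \left(\frac{1}{42} - j\right) = - 128 \left(\frac{1}{42} - 505\right) = \left(-128\right) \left(- \frac{21209}{42}\right) = \frac{1357376}{21}$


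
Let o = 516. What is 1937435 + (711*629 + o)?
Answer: 2385170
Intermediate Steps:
1937435 + (711*629 + o) = 1937435 + (711*629 + 516) = 1937435 + (447219 + 516) = 1937435 + 447735 = 2385170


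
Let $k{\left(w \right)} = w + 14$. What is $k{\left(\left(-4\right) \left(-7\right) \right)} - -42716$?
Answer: $42758$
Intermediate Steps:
$k{\left(w \right)} = 14 + w$
$k{\left(\left(-4\right) \left(-7\right) \right)} - -42716 = \left(14 - -28\right) - -42716 = \left(14 + 28\right) + 42716 = 42 + 42716 = 42758$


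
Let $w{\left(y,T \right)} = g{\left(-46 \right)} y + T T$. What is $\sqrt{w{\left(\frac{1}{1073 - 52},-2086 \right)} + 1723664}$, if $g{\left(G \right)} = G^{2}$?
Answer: $\frac{2 \sqrt{1583223445474}}{1021} \approx 2464.8$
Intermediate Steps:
$w{\left(y,T \right)} = T^{2} + 2116 y$ ($w{\left(y,T \right)} = \left(-46\right)^{2} y + T T = 2116 y + T^{2} = T^{2} + 2116 y$)
$\sqrt{w{\left(\frac{1}{1073 - 52},-2086 \right)} + 1723664} = \sqrt{\left(\left(-2086\right)^{2} + \frac{2116}{1073 - 52}\right) + 1723664} = \sqrt{\left(4351396 + \frac{2116}{1021}\right) + 1723664} = \sqrt{\frac{4442777432}{1021} + 1723664} = \sqrt{\frac{6202638376}{1021}} = \frac{2 \sqrt{1583223445474}}{1021}$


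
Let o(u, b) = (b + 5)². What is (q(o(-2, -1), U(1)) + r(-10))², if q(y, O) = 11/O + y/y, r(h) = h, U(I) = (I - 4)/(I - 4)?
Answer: 4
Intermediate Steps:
U(I) = 1 (U(I) = (-4 + I)/(-4 + I) = 1)
o(u, b) = (5 + b)²
q(y, O) = 1 + 11/O (q(y, O) = 11/O + 1 = 1 + 11/O)
(q(o(-2, -1), U(1)) + r(-10))² = ((11 + 1)/1 - 10)² = (1*12 - 10)² = (12 - 10)² = 2² = 4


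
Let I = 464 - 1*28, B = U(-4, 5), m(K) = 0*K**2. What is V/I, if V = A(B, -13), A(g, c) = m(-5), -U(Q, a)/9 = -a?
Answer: 0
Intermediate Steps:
U(Q, a) = 9*a (U(Q, a) = -(-9)*a = 9*a)
m(K) = 0
B = 45 (B = 9*5 = 45)
I = 436 (I = 464 - 28 = 436)
A(g, c) = 0
V = 0
V/I = 0/436 = 0*(1/436) = 0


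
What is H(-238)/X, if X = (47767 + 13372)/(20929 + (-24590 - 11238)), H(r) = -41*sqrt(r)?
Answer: 610859*I*sqrt(238)/61139 ≈ 154.14*I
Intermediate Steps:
X = -61139/14899 (X = 61139/(20929 - 35828) = 61139/(-14899) = 61139*(-1/14899) = -61139/14899 ≈ -4.1036)
H(-238)/X = (-41*I*sqrt(238))/(-61139/14899) = -41*I*sqrt(238)*(-14899/61139) = 610859*I*sqrt(238)/61139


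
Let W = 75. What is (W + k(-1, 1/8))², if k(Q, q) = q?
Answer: 361201/64 ≈ 5643.8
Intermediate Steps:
(W + k(-1, 1/8))² = (75 + 1/8)² = (75 + ⅛)² = (601/8)² = 361201/64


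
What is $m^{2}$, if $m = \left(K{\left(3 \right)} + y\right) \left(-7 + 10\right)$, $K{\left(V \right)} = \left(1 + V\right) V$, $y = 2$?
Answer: $1764$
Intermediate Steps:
$K{\left(V \right)} = V \left(1 + V\right)$
$m = 42$ ($m = \left(3 \left(1 + 3\right) + 2\right) \left(-7 + 10\right) = \left(3 \cdot 4 + 2\right) 3 = \left(12 + 2\right) 3 = 14 \cdot 3 = 42$)
$m^{2} = 42^{2} = 1764$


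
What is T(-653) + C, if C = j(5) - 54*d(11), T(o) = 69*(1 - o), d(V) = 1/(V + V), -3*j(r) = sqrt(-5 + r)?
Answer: 496359/11 ≈ 45124.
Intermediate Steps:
j(r) = -sqrt(-5 + r)/3
d(V) = 1/(2*V)
T(o) = 69 - 69*o
C = -27/11 (C = -sqrt(-5 + 5)/3 - 27/11 = -sqrt(0)/3 - 27/11 = -1/3*0 - 54*1/22 = 0 - 27/11 = -27/11 ≈ -2.4545)
T(-653) + C = (69 - 69*(-653)) - 27/11 = (69 + 45057) - 27/11 = 45126 - 27/11 = 496359/11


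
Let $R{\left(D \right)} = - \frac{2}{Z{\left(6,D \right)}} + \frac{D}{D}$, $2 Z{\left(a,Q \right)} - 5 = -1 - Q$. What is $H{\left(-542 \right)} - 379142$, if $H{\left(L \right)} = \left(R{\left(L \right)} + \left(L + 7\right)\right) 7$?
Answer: $- \frac{14932322}{39} \approx -3.8288 \cdot 10^{5}$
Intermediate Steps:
$Z{\left(a,Q \right)} = 2 - \frac{Q}{2}$ ($Z{\left(a,Q \right)} = \frac{5}{2} + \frac{-1 - Q}{2} = \frac{5}{2} - \left(\frac{1}{2} + \frac{Q}{2}\right) = 2 - \frac{Q}{2}$)
$R{\left(D \right)} = 1 - \frac{2}{2 - \frac{D}{2}}$ ($R{\left(D \right)} = - \frac{2}{2 - \frac{D}{2}} + \frac{D}{D} = - \frac{2}{2 - \frac{D}{2}} + 1 = 1 - \frac{2}{2 - \frac{D}{2}}$)
$H{\left(L \right)} = 49 + 7 L + \frac{7 L}{-4 + L}$ ($H{\left(L \right)} = \left(\frac{L}{-4 + L} + \left(L + 7\right)\right) 7 = \left(\frac{L}{-4 + L} + \left(7 + L\right)\right) 7 = \left(7 + L + \frac{L}{-4 + L}\right) 7 = 49 + 7 L + \frac{7 L}{-4 + L}$)
$H{\left(-542 \right)} - 379142 = \frac{7 \left(4 + \left(-4 - 542\right) \left(8 - 542\right)\right)}{-4 - 542} - 379142 = \frac{7 \left(4 - -291564\right)}{-546} - 379142 = 7 \left(- \frac{1}{546}\right) \left(4 + 291564\right) - 379142 = 7 \left(- \frac{1}{546}\right) 291568 - 379142 = - \frac{145784}{39} - 379142 = - \frac{14932322}{39}$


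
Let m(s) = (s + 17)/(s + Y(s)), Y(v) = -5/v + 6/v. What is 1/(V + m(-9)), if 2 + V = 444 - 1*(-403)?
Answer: 41/34609 ≈ 0.0011847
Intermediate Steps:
Y(v) = 1/v
V = 845 (V = -2 + (444 - 1*(-403)) = -2 + (444 + 403) = -2 + 847 = 845)
m(s) = (17 + s)/(s + 1/s) (m(s) = (s + 17)/(s + 1/s) = (17 + s)/(s + 1/s))
1/(V + m(-9)) = 1/(845 - 9*(17 - 9)/(1 + (-9)**2)) = 1/(845 - 9*8/(1 + 81)) = 1/(845 - 9*8/82) = 1/(845 - 9*1/82*8) = 1/(845 - 36/41) = 1/(34609/41) = 41/34609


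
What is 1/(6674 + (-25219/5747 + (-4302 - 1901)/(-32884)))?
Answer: 188984348/1260487885597 ≈ 0.00014993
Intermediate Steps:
1/(6674 + (-25219/5747 + (-4302 - 1901)/(-32884))) = 1/(6674 + (-25219*1/5747 - 6203*(-1/32884))) = 1/(6674 + (-25219/5747 + 6203/32884)) = 1/(6674 - 793652955/188984348) = 1/(1260487885597/188984348) = 188984348/1260487885597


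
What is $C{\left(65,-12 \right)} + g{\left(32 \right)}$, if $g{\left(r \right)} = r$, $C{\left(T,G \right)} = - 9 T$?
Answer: $-553$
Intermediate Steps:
$C{\left(65,-12 \right)} + g{\left(32 \right)} = \left(-9\right) 65 + 32 = -585 + 32 = -553$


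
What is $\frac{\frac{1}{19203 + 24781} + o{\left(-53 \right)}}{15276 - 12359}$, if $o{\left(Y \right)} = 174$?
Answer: $\frac{7653217}{128301328} \approx 0.05965$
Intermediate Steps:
$\frac{\frac{1}{19203 + 24781} + o{\left(-53 \right)}}{15276 - 12359} = \frac{\frac{1}{19203 + 24781} + 174}{15276 - 12359} = \frac{\frac{1}{43984} + 174}{2917} = \left(\frac{1}{43984} + 174\right) \frac{1}{2917} = \frac{7653217}{43984} \cdot \frac{1}{2917} = \frac{7653217}{128301328}$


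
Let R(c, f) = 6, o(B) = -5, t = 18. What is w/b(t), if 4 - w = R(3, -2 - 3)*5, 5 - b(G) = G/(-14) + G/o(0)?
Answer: -455/173 ≈ -2.6301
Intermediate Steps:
b(G) = 5 + 19*G/70 (b(G) = 5 - (G/(-14) + G/(-5)) = 5 - (G*(-1/14) + G*(-⅕)) = 5 - (-G/14 - G/5) = 5 - (-19)*G/70 = 5 + 19*G/70)
w = -26 (w = 4 - 6*5 = 4 - 1*30 = 4 - 30 = -26)
w/b(t) = -26/(5 + (19/70)*18) = -26/(5 + 171/35) = -26/346/35 = -26*35/346 = -455/173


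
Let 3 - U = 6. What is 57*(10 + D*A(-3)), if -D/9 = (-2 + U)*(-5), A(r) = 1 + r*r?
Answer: -127680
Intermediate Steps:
U = -3 (U = 3 - 1*6 = 3 - 6 = -3)
A(r) = 1 + r**2
D = -225 (D = -9*(-2 - 3)*(-5) = -(-45)*(-5) = -9*25 = -225)
57*(10 + D*A(-3)) = 57*(10 - 225*(1 + (-3)**2)) = 57*(10 - 225*(1 + 9)) = 57*(10 - 225*10) = 57*(10 - 2250) = 57*(-2240) = -127680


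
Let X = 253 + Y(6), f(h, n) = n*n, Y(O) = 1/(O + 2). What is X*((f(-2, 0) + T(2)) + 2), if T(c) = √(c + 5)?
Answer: 2025/4 + 2025*√7/8 ≈ 1176.0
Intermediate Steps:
Y(O) = 1/(2 + O)
f(h, n) = n²
T(c) = √(5 + c)
X = 2025/8 (X = 253 + 1/(2 + 6) = 253 + 1/8 = 253 + ⅛ = 2025/8 ≈ 253.13)
X*((f(-2, 0) + T(2)) + 2) = 2025*((0² + √(5 + 2)) + 2)/8 = 2025*((0 + √7) + 2)/8 = 2025*(√7 + 2)/8 = 2025*(2 + √7)/8 = 2025/4 + 2025*√7/8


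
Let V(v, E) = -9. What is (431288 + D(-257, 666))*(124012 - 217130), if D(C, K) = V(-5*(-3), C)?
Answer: -40159837922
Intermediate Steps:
D(C, K) = -9
(431288 + D(-257, 666))*(124012 - 217130) = (431288 - 9)*(124012 - 217130) = 431279*(-93118) = -40159837922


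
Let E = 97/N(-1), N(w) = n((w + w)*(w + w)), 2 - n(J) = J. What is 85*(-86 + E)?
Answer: -22865/2 ≈ -11433.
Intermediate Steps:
n(J) = 2 - J
N(w) = 2 - 4*w² (N(w) = 2 - (w + w)*(w + w) = 2 - 2*w*2*w = 2 - 4*w²)
E = -97/2 (E = 97/(2 - 4*(-1)²) = 97/(2 - 4*1) = 97/(2 - 4) = 97/(-2) = 97*(-½) = -97/2 ≈ -48.500)
85*(-86 + E) = 85*(-86 - 97/2) = 85*(-269/2) = -22865/2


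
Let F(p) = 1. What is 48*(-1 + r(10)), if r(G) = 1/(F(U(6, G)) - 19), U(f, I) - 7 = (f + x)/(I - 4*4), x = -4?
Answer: -152/3 ≈ -50.667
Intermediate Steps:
U(f, I) = 7 + (-4 + f)/(-16 + I) (U(f, I) = 7 + (f - 4)/(I - 4*4) = 7 + (-4 + f)/(I - 16) = 7 + (-4 + f)/(-16 + I))
r(G) = -1/18 (r(G) = 1/(1 - 19) = 1/(-18) = -1/18)
48*(-1 + r(10)) = 48*(-1 - 1/18) = 48*(-19/18) = -152/3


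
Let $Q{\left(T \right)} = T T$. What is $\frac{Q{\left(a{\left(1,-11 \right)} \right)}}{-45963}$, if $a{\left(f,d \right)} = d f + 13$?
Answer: $- \frac{4}{45963} \approx -8.7027 \cdot 10^{-5}$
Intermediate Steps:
$a{\left(f,d \right)} = 13 + d f$
$Q{\left(T \right)} = T^{2}$
$\frac{Q{\left(a{\left(1,-11 \right)} \right)}}{-45963} = \frac{\left(13 - 11\right)^{2}}{-45963} = \left(13 - 11\right)^{2} \left(- \frac{1}{45963}\right) = 2^{2} \left(- \frac{1}{45963}\right) = 4 \left(- \frac{1}{45963}\right) = - \frac{4}{45963}$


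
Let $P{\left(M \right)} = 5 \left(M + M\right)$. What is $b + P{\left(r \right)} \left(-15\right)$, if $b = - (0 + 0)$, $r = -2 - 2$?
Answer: $600$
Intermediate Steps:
$r = -4$ ($r = -2 - 2 = -4$)
$P{\left(M \right)} = 10 M$ ($P{\left(M \right)} = 5 \cdot 2 M = 10 M$)
$b = 0$ ($b = \left(-1\right) 0 = 0$)
$b + P{\left(r \right)} \left(-15\right) = 0 + 10 \left(-4\right) \left(-15\right) = 0 - -600 = 0 + 600 = 600$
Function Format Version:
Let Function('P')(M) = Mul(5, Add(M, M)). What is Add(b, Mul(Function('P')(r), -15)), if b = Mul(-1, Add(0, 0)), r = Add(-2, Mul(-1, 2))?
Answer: 600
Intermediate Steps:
r = -4 (r = Add(-2, -2) = -4)
Function('P')(M) = Mul(10, M) (Function('P')(M) = Mul(5, Mul(2, M)) = Mul(10, M))
b = 0 (b = Mul(-1, 0) = 0)
Add(b, Mul(Function('P')(r), -15)) = Add(0, Mul(Mul(10, -4), -15)) = Add(0, Mul(-40, -15)) = Add(0, 600) = 600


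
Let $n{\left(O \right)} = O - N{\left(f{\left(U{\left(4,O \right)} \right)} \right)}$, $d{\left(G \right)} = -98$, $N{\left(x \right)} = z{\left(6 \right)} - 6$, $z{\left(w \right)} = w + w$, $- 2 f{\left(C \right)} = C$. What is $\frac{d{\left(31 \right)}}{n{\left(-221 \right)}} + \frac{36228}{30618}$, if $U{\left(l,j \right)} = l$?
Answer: $\frac{1870720}{1158381} \approx 1.6149$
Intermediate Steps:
$f{\left(C \right)} = - \frac{C}{2}$
$z{\left(w \right)} = 2 w$
$N{\left(x \right)} = 6$ ($N{\left(x \right)} = 2 \cdot 6 - 6 = 12 - 6 = 6$)
$n{\left(O \right)} = -6 + O$ ($n{\left(O \right)} = O - 6 = -6 + O$)
$\frac{d{\left(31 \right)}}{n{\left(-221 \right)}} + \frac{36228}{30618} = - \frac{98}{-6 - 221} + \frac{36228}{30618} = - \frac{98}{-227} + 36228 \cdot \frac{1}{30618} = \left(-98\right) \left(- \frac{1}{227}\right) + \frac{6038}{5103} = \frac{98}{227} + \frac{6038}{5103} = \frac{1870720}{1158381}$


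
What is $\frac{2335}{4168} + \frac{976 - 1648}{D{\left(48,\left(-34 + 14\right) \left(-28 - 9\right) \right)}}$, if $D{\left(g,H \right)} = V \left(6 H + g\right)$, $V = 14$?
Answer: $\frac{428309}{779416} \approx 0.54953$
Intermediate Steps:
$D{\left(g,H \right)} = 14 g + 84 H$ ($D{\left(g,H \right)} = 14 \left(6 H + g\right) = 14 \left(g + 6 H\right) = 14 g + 84 H$)
$\frac{2335}{4168} + \frac{976 - 1648}{D{\left(48,\left(-34 + 14\right) \left(-28 - 9\right) \right)}} = \frac{2335}{4168} + \frac{976 - 1648}{14 \cdot 48 + 84 \left(-34 + 14\right) \left(-28 - 9\right)} = 2335 \cdot \frac{1}{4168} - \frac{672}{672 + 84 \left(\left(-20\right) \left(-37\right)\right)} = \frac{2335}{4168} - \frac{672}{672 + 84 \cdot 740} = \frac{2335}{4168} - \frac{672}{672 + 62160} = \frac{2335}{4168} - \frac{672}{62832} = \frac{2335}{4168} - \frac{2}{187} = \frac{428309}{779416}$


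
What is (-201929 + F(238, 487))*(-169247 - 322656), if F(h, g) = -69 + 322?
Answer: 99205029428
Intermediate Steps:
F(h, g) = 253
(-201929 + F(238, 487))*(-169247 - 322656) = (-201929 + 253)*(-169247 - 322656) = -201676*(-491903) = 99205029428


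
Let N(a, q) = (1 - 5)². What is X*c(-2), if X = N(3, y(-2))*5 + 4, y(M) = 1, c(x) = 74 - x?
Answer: 6384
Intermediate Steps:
N(a, q) = 16 (N(a, q) = (-4)² = 16)
X = 84 (X = 16*5 + 4 = 80 + 4 = 84)
X*c(-2) = 84*(74 - 1*(-2)) = 84*(74 + 2) = 84*76 = 6384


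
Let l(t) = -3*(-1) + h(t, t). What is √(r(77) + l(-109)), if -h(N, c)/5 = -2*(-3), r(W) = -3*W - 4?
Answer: I*√262 ≈ 16.186*I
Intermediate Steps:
r(W) = -4 - 3*W
h(N, c) = -30 (h(N, c) = -(-10)*(-3) = -5*6 = -30)
l(t) = -27 (l(t) = -3*(-1) - 30 = 3 - 30 = -27)
√(r(77) + l(-109)) = √((-4 - 3*77) - 27) = √((-4 - 231) - 27) = √(-235 - 27) = √(-262) = I*√262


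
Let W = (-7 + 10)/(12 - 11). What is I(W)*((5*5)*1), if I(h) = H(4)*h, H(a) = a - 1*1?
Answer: 225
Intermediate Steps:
H(a) = -1 + a (H(a) = a - 1 = -1 + a)
W = 3 (W = 3/1 = 3*1 = 3)
I(h) = 3*h (I(h) = (-1 + 4)*h = 3*h)
I(W)*((5*5)*1) = (3*3)*((5*5)*1) = 9*(25*1) = 9*25 = 225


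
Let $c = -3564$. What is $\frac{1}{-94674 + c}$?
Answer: $- \frac{1}{98238} \approx -1.0179 \cdot 10^{-5}$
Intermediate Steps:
$\frac{1}{-94674 + c} = \frac{1}{-94674 - 3564} = \frac{1}{-98238} = - \frac{1}{98238}$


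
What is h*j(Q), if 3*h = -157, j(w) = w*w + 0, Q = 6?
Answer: -1884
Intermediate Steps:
j(w) = w² (j(w) = w² + 0 = w²)
h = -157/3 (h = (⅓)*(-157) = -157/3 ≈ -52.333)
h*j(Q) = -157/3*6² = -157/3*36 = -1884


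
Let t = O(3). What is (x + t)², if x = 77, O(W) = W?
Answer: 6400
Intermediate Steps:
t = 3
(x + t)² = (77 + 3)² = 80² = 6400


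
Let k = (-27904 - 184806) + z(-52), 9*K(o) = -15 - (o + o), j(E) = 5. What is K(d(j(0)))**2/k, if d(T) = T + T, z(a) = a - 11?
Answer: -1225/17234613 ≈ -7.1078e-5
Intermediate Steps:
z(a) = -11 + a
d(T) = 2*T
K(o) = -5/3 - 2*o/9 (K(o) = (-15 - (o + o))/9 = (-15 - 2*o)/9 = -5/3 - 2*o/9)
k = -212773 (k = (-27904 - 184806) + (-11 - 52) = -212710 - 63 = -212773)
K(d(j(0)))**2/k = (-5/3 - 4*5/9)**2/(-212773) = (-5/3 - 2/9*10)**2*(-1/212773) = (-5/3 - 20/9)**2*(-1/212773) = (-35/9)**2*(-1/212773) = (1225/81)*(-1/212773) = -1225/17234613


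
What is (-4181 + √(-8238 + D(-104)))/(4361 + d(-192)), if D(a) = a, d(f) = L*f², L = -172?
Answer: 4181/6336247 - I*√8342/6336247 ≈ 0.00065985 - 1.4415e-5*I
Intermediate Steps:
d(f) = -172*f²
(-4181 + √(-8238 + D(-104)))/(4361 + d(-192)) = (-4181 + √(-8238 - 104))/(4361 - 172*(-192)²) = (-4181 + √(-8342))/(4361 - 172*36864) = (-4181 + I*√8342)/(4361 - 6340608) = (-4181 + I*√8342)/(-6336247) = (-4181 + I*√8342)*(-1/6336247) = 4181/6336247 - I*√8342/6336247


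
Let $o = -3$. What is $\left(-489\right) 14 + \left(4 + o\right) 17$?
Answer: $-6829$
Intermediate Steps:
$\left(-489\right) 14 + \left(4 + o\right) 17 = \left(-489\right) 14 + \left(4 - 3\right) 17 = -6846 + 1 \cdot 17 = -6846 + 17 = -6829$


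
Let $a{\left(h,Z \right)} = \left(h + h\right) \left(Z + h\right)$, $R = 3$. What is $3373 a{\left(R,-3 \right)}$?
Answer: $0$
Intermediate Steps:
$a{\left(h,Z \right)} = 2 h \left(Z + h\right)$
$3373 a{\left(R,-3 \right)} = 3373 \cdot 2 \cdot 3 \left(-3 + 3\right) = 3373 \cdot 2 \cdot 3 \cdot 0 = 3373 \cdot 0 = 0$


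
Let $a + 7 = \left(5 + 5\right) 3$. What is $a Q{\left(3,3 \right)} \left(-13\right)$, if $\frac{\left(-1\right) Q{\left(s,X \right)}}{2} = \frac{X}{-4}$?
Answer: $- \frac{897}{2} \approx -448.5$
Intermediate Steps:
$Q{\left(s,X \right)} = \frac{X}{2}$ ($Q{\left(s,X \right)} = - 2 \frac{X}{-4} = - 2 X \left(- \frac{1}{4}\right) = - 2 \left(- \frac{X}{4}\right) = \frac{X}{2}$)
$a = 23$ ($a = -7 + \left(5 + 5\right) 3 = -7 + 10 \cdot 3 = -7 + 30 = 23$)
$a Q{\left(3,3 \right)} \left(-13\right) = 23 \cdot \frac{1}{2} \cdot 3 \left(-13\right) = 23 \cdot \frac{3}{2} \left(-13\right) = \frac{69}{2} \left(-13\right) = - \frac{897}{2}$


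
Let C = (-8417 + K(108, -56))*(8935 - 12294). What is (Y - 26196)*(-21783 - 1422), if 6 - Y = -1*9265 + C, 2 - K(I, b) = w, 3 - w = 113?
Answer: 647730911100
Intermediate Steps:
w = -110 (w = 3 - 1*113 = 3 - 113 = -110)
K(I, b) = 112 (K(I, b) = 2 - 1*(-110) = 2 + 110 = 112)
C = 27896495 (C = (-8417 + 112)*(8935 - 12294) = -8305*(-3359) = 27896495)
Y = -27887224 (Y = 6 - (-1*9265 + 27896495) = 6 - (-9265 + 27896495) = 6 - 1*27887230 = 6 - 27887230 = -27887224)
(Y - 26196)*(-21783 - 1422) = (-27887224 - 26196)*(-21783 - 1422) = -27913420*(-23205) = 647730911100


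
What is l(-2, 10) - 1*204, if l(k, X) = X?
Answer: -194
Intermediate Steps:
l(-2, 10) - 1*204 = 10 - 1*204 = 10 - 204 = -194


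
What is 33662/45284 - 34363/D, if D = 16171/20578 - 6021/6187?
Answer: 99058306042641747/540015345362 ≈ 1.8344e+5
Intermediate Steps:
D = -23850161/127316086 (D = 16171*(1/20578) - 6021*1/6187 = 16171/20578 - 6021/6187 = -23850161/127316086 ≈ -0.18733)
33662/45284 - 34363/D = 33662/45284 - 34363/(-23850161/127316086) = 33662*(1/45284) - 34363*(-127316086/23850161) = 16831/22642 + 4374962663218/23850161 = 99058306042641747/540015345362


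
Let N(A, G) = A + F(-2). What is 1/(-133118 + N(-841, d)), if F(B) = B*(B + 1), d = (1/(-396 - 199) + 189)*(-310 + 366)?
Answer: -1/133957 ≈ -7.4651e-6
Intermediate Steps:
d = 899632/85 (d = (1/(-595) + 189)*56 = (-1/595 + 189)*56 = (112454/595)*56 = 899632/85 ≈ 10584.)
F(B) = B*(1 + B)
N(A, G) = 2 + A (N(A, G) = A - 2*(1 - 2) = A - 2*(-1) = A + 2 = 2 + A)
1/(-133118 + N(-841, d)) = 1/(-133118 + (2 - 841)) = 1/(-133118 - 839) = 1/(-133957) = -1/133957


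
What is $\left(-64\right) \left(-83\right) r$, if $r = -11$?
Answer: $-58432$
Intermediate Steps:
$\left(-64\right) \left(-83\right) r = \left(-64\right) \left(-83\right) \left(-11\right) = 5312 \left(-11\right) = -58432$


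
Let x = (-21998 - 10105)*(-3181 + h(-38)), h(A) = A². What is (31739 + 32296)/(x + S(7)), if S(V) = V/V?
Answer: 64035/55762912 ≈ 0.0011483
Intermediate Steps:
x = 55762911 (x = (-21998 - 10105)*(-3181 + (-38)²) = -32103*(-3181 + 1444) = -32103*(-1737) = 55762911)
S(V) = 1
(31739 + 32296)/(x + S(7)) = (31739 + 32296)/(55762911 + 1) = 64035/55762912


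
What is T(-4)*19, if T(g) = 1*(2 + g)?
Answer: -38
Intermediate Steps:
T(g) = 2 + g
T(-4)*19 = (2 - 4)*19 = -2*19 = -38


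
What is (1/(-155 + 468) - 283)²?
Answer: 7846062084/97969 ≈ 80087.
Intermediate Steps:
(1/(-155 + 468) - 283)² = (1/313 - 283)² = (-88578/313)² = 7846062084/97969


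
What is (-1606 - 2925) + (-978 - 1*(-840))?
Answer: -4669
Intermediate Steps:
(-1606 - 2925) + (-978 - 1*(-840)) = -4531 + (-978 + 840) = -4531 - 138 = -4669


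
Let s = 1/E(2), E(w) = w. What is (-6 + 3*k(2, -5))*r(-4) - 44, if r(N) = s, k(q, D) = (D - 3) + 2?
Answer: -56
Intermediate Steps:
k(q, D) = -1 + D (k(q, D) = (-3 + D) + 2 = -1 + D)
s = ½ (s = 1/2 = ½ ≈ 0.50000)
r(N) = ½
(-6 + 3*k(2, -5))*r(-4) - 44 = (-6 + 3*(-1 - 5))*(½) - 44 = (-6 + 3*(-6))*(½) - 44 = (-6 - 18)*(½) - 44 = -24*½ - 44 = -12 - 44 = -56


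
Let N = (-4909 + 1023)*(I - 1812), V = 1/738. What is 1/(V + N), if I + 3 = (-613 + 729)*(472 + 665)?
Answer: -738/373043665835 ≈ -1.9783e-9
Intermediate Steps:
I = 131889 (I = -3 + (-613 + 729)*(472 + 665) = -3 + 116*1137 = -3 + 131892 = 131889)
V = 1/738 ≈ 0.0013550
N = -505479222 (N = (-4909 + 1023)*(131889 - 1812) = -3886*130077 = -505479222)
1/(V + N) = 1/(1/738 - 505479222) = 1/(-373043665835/738) = -738/373043665835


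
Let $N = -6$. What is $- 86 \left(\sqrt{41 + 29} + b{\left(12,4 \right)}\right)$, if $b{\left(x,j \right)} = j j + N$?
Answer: $-860 - 86 \sqrt{70} \approx -1579.5$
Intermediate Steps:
$b{\left(x,j \right)} = -6 + j^{2}$ ($b{\left(x,j \right)} = j j - 6 = j^{2} - 6 = -6 + j^{2}$)
$- 86 \left(\sqrt{41 + 29} + b{\left(12,4 \right)}\right) = - 86 \left(\sqrt{41 + 29} - \left(6 - 4^{2}\right)\right) = - 86 \left(\sqrt{70} + \left(-6 + 16\right)\right) = - 86 \left(\sqrt{70} + 10\right) = - 86 \left(10 + \sqrt{70}\right) = -860 - 86 \sqrt{70}$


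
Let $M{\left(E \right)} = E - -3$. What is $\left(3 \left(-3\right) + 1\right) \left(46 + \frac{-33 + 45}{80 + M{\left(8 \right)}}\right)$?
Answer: $- \frac{33584}{91} \approx -369.05$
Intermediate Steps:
$M{\left(E \right)} = 3 + E$ ($M{\left(E \right)} = E + 3 = 3 + E$)
$\left(3 \left(-3\right) + 1\right) \left(46 + \frac{-33 + 45}{80 + M{\left(8 \right)}}\right) = \left(3 \left(-3\right) + 1\right) \left(46 + \frac{-33 + 45}{80 + \left(3 + 8\right)}\right) = \left(-9 + 1\right) \left(46 + \frac{12}{80 + 11}\right) = - 8 \left(46 + \frac{12}{91}\right) = \left(-8\right) \frac{4198}{91} = - \frac{33584}{91}$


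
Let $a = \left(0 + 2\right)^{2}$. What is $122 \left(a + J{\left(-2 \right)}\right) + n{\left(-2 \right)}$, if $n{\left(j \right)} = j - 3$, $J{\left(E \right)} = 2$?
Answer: $727$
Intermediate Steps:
$a = 4$ ($a = 2^{2} = 4$)
$n{\left(j \right)} = -3 + j$ ($n{\left(j \right)} = j - 3 = -3 + j$)
$122 \left(a + J{\left(-2 \right)}\right) + n{\left(-2 \right)} = 122 \left(4 + 2\right) - 5 = 122 \cdot 6 - 5 = 732 - 5 = 727$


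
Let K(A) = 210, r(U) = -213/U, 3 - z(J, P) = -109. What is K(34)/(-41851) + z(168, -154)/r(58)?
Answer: -271908826/8914263 ≈ -30.503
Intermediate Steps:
z(J, P) = 112 (z(J, P) = 3 - 1*(-109) = 3 + 109 = 112)
K(34)/(-41851) + z(168, -154)/r(58) = 210/(-41851) + 112/((-213/58)) = 210*(-1/41851) + 112/((-213*1/58)) = -210/41851 + 112/(-213/58) = -210/41851 + 112*(-58/213) = -210/41851 - 6496/213 = -271908826/8914263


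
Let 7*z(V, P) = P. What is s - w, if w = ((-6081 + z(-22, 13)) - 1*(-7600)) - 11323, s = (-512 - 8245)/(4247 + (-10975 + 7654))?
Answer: 63476191/6482 ≈ 9792.7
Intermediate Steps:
z(V, P) = P/7
s = -8757/926 (s = -8757/(4247 - 3321) = -8757/926 ≈ -9.4568)
w = -68615/7 (w = ((-6081 + (⅐)*13) - 1*(-7600)) - 11323 = ((-6081 + 13/7) + 7600) - 11323 = (-42554/7 + 7600) - 11323 = 10646/7 - 11323 = -68615/7 ≈ -9802.1)
s - w = -8757/926 - 1*(-68615/7) = -8757/926 + 68615/7 = 63476191/6482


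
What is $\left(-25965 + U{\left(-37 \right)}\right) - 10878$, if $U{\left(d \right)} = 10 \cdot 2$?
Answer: $-36823$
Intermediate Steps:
$U{\left(d \right)} = 20$
$\left(-25965 + U{\left(-37 \right)}\right) - 10878 = \left(-25965 + 20\right) - 10878 = -25945 - 10878 = -36823$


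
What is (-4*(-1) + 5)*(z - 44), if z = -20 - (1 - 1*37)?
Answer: -252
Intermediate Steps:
z = 16 (z = -20 - (1 - 37) = -20 - 1*(-36) = -20 + 36 = 16)
(-4*(-1) + 5)*(z - 44) = (-4*(-1) + 5)*(16 - 44) = (4 + 5)*(-28) = 9*(-28) = -252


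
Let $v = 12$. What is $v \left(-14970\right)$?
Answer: $-179640$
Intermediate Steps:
$v \left(-14970\right) = 12 \left(-14970\right) = -179640$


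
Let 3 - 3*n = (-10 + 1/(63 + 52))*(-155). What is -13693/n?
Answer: 314939/11850 ≈ 26.577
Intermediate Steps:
n = -11850/23 (n = 1 - (-10 + 1/(63 + 52))*(-155)/3 = 1 - (-10 + 1/115)*(-155)/3 = 1 - (-383)*(-155)/115 = 1 - 1/3*35619/23 = 1 - 11873/23 = -11850/23 ≈ -515.22)
-13693/n = -13693/(-11850/23) = -13693*(-23/11850) = 314939/11850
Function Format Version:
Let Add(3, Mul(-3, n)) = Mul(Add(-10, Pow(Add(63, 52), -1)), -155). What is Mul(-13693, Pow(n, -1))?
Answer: Rational(314939, 11850) ≈ 26.577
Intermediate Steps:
n = Rational(-11850, 23) (n = Add(1, Mul(Rational(-1, 3), Mul(Add(-10, Pow(Add(63, 52), -1)), -155))) = Add(1, Mul(Rational(-1, 3), Mul(Add(-10, Pow(115, -1)), -155))) = Add(1, Mul(Rational(-1, 3), Mul(Add(-10, Rational(1, 115)), -155))) = Add(1, Mul(Rational(-1, 3), Mul(Rational(-1149, 115), -155))) = Add(1, Mul(Rational(-1, 3), Rational(35619, 23))) = Add(1, Rational(-11873, 23)) = Rational(-11850, 23) ≈ -515.22)
Mul(-13693, Pow(n, -1)) = Mul(-13693, Pow(Rational(-11850, 23), -1)) = Mul(-13693, Rational(-23, 11850)) = Rational(314939, 11850)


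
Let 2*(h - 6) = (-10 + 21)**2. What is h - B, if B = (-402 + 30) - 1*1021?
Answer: 2919/2 ≈ 1459.5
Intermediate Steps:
h = 133/2 (h = 6 + (-10 + 21)**2/2 = 6 + (1/2)*11**2 = 6 + (1/2)*121 = 6 + 121/2 = 133/2 ≈ 66.500)
B = -1393 (B = -372 - 1021 = -1393)
h - B = 133/2 - 1*(-1393) = 133/2 + 1393 = 2919/2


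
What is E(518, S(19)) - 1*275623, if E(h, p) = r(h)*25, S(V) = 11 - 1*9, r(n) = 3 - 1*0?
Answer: -275548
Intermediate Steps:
r(n) = 3 (r(n) = 3 + 0 = 3)
S(V) = 2 (S(V) = 11 - 9 = 2)
E(h, p) = 75 (E(h, p) = 3*25 = 75)
E(518, S(19)) - 1*275623 = 75 - 1*275623 = 75 - 275623 = -275548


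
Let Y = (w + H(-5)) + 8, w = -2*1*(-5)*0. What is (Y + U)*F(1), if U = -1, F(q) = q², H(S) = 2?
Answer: 9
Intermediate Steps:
w = 0 (w = -(-10)*0 = -2*0 = 0)
Y = 10 (Y = (0 + 2) + 8 = 2 + 8 = 10)
(Y + U)*F(1) = (10 - 1)*1² = 9*1 = 9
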